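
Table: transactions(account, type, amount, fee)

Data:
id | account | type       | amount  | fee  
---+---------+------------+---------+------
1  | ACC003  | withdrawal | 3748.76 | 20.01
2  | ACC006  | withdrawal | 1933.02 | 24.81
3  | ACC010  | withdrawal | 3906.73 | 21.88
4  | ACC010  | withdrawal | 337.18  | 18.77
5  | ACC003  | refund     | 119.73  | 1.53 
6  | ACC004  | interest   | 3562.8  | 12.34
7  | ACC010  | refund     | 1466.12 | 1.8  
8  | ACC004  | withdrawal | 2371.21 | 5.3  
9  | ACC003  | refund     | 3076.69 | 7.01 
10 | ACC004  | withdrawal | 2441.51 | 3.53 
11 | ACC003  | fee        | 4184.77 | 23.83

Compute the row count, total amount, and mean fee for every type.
SELECT type,
       COUNT(*) as cnt,
       SUM(amount) as total_amount,
       AVG(fee) as avg_fee
FROM transactions
GROUP BY type

Result:
  fee: 1 records, 4184.77 total amount, 23.83 avg fee
  interest: 1 records, 3562.80 total amount, 12.34 avg fee
  refund: 3 records, 4662.54 total amount, 3.45 avg fee
  withdrawal: 6 records, 14738.41 total amount, 15.72 avg fee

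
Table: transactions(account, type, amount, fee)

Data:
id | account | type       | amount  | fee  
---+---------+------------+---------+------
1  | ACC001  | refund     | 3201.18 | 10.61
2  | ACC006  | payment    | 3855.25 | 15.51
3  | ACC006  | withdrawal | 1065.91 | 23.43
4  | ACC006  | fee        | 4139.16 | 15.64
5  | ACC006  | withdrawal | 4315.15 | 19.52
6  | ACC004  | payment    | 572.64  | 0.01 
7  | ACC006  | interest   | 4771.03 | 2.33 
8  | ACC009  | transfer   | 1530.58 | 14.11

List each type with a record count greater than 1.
SELECT type, COUNT(*) as cnt
FROM transactions
GROUP BY type
HAVING COUNT(*) > 1

Result:
  payment: 2
  withdrawal: 2

Note: HAVING filters groups after aggregation, WHERE filters rows before.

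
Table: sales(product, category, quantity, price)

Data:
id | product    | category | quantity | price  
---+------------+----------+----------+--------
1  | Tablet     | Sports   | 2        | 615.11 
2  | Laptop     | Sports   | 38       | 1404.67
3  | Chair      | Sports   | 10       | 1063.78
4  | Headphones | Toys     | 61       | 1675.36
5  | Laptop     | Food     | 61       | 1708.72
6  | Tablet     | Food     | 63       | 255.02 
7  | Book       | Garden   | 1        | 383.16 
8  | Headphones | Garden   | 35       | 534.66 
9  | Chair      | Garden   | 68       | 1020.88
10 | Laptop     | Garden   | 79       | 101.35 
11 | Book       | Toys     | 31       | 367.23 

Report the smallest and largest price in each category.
SELECT category, MIN(price), MAX(price)
FROM sales
GROUP BY category

Result:
  Food: min=255.02, max=1708.72
  Garden: min=101.35, max=1020.88
  Sports: min=615.11, max=1404.67
  Toys: min=367.23, max=1675.36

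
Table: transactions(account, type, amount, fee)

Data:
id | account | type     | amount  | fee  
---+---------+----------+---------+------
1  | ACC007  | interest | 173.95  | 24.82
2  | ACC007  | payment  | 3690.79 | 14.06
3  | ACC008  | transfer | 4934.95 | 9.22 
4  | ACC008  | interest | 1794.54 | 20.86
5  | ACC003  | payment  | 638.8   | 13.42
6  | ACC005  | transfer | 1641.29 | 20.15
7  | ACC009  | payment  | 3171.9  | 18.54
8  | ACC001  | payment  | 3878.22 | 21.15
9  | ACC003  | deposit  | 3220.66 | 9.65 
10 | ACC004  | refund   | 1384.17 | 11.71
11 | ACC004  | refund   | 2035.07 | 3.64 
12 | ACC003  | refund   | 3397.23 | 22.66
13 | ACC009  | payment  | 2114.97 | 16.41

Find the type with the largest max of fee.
SELECT type, MAX(fee) as val
FROM transactions
GROUP BY type
ORDER BY val DESC
LIMIT 1

Result: interest with max(fee) = 24.82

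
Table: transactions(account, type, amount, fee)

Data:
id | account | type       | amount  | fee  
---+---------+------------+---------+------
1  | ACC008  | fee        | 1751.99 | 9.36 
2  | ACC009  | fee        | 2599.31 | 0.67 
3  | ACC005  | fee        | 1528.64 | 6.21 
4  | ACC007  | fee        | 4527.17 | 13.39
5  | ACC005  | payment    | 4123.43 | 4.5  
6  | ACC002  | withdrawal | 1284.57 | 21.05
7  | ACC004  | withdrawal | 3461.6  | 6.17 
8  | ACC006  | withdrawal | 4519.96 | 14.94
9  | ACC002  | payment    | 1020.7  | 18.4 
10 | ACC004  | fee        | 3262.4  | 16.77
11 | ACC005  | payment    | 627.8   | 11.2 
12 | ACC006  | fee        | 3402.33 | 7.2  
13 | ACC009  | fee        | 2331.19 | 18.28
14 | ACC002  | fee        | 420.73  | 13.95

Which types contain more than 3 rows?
SELECT type, COUNT(*) as cnt
FROM transactions
GROUP BY type
HAVING COUNT(*) > 3

Result:
  fee: 8

Note: HAVING filters groups after aggregation, WHERE filters rows before.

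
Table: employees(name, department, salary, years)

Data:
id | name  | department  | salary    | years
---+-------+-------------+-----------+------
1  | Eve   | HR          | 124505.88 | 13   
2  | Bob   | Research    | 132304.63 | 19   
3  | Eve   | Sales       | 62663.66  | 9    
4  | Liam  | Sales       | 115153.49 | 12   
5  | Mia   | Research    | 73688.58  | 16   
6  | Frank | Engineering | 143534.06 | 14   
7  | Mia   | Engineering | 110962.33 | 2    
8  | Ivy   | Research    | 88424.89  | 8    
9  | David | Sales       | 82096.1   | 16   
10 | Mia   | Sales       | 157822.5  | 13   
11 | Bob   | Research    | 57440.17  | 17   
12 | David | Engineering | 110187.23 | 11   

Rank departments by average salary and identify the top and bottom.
SELECT department, AVG(salary)
FROM employees
GROUP BY department
ORDER BY AVG(salary)

All groups:
  Research: 87964.57
  Sales: 104433.94
  Engineering: 121561.21
  HR: 124505.88

Highest: HR (124505.88)
Lowest: Research (87964.57)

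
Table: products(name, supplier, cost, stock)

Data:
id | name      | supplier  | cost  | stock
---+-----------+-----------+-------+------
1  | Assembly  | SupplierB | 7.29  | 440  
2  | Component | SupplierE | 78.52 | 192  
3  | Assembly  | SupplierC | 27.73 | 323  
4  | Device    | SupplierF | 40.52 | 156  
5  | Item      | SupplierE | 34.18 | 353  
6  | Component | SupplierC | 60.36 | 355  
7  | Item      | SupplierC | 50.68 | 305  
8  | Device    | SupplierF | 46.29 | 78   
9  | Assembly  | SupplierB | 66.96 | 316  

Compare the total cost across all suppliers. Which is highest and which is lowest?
SELECT supplier, SUM(cost)
FROM products
GROUP BY supplier
ORDER BY SUM(cost)

All groups:
  SupplierB: 74.25
  SupplierF: 86.81
  SupplierE: 112.70
  SupplierC: 138.77

Highest: SupplierC (138.77)
Lowest: SupplierB (74.25)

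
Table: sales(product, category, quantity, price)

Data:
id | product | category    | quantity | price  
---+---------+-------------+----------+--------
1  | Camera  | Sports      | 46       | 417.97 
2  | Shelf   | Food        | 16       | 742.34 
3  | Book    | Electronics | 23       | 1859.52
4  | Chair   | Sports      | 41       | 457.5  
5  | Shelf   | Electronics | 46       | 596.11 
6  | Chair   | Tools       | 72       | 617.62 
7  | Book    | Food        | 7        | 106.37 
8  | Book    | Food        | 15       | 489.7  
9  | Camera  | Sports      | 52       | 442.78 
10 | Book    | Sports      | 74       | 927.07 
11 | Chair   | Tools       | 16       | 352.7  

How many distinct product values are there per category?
SELECT category, COUNT(DISTINCT product)
FROM sales
GROUP BY category

Result:
  Electronics: 2 distinct
  Food: 2 distinct
  Sports: 3 distinct
  Tools: 1 distinct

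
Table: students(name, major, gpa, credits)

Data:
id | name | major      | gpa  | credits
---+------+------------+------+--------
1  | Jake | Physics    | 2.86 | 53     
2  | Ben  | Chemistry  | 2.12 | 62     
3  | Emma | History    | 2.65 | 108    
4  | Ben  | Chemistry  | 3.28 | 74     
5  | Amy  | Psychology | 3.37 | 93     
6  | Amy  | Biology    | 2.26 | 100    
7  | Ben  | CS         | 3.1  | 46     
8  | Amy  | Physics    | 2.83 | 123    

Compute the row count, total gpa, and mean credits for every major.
SELECT major,
       COUNT(*) as cnt,
       SUM(gpa) as total_gpa,
       AVG(credits) as avg_credits
FROM students
GROUP BY major

Result:
  Biology: 1 records, 2.26 total gpa, 100.00 avg credits
  CS: 1 records, 3.10 total gpa, 46.00 avg credits
  Chemistry: 2 records, 5.40 total gpa, 68.00 avg credits
  History: 1 records, 2.65 total gpa, 108.00 avg credits
  Physics: 2 records, 5.69 total gpa, 88.00 avg credits
  Psychology: 1 records, 3.37 total gpa, 93.00 avg credits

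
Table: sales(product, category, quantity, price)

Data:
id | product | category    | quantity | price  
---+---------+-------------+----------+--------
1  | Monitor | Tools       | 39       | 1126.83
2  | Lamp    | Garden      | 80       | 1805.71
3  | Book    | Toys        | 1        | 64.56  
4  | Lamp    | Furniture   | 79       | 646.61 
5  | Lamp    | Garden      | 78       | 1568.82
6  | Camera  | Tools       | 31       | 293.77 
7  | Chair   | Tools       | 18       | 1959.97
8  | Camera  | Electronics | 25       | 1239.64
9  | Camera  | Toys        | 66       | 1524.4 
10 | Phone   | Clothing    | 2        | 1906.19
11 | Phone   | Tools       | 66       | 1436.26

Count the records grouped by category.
SELECT category, COUNT(*) as count
FROM sales
GROUP BY category

Result:
  Clothing: 1
  Electronics: 1
  Furniture: 1
  Garden: 2
  Tools: 4
  Toys: 2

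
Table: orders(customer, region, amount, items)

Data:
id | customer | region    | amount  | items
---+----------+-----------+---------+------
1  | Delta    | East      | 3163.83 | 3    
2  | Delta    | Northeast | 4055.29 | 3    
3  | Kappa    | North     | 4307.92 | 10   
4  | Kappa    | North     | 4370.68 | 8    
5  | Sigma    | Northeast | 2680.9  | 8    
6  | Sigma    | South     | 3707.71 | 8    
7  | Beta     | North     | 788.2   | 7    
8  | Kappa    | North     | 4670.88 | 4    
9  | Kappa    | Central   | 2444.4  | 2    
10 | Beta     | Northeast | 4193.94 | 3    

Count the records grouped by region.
SELECT region, COUNT(*) as count
FROM orders
GROUP BY region

Result:
  Central: 1
  East: 1
  North: 4
  Northeast: 3
  South: 1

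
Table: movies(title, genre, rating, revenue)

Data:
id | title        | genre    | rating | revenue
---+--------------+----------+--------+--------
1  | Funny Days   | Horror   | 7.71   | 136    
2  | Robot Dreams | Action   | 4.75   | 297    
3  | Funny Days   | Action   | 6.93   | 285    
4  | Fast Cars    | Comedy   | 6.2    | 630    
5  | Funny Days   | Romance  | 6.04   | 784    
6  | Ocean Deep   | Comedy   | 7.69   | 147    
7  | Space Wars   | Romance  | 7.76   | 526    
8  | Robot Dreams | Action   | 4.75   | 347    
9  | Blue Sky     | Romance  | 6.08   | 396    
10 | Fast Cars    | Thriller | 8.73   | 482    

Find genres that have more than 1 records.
SELECT genre, COUNT(*) as cnt
FROM movies
GROUP BY genre
HAVING COUNT(*) > 1

Result:
  Action: 3
  Comedy: 2
  Romance: 3

Note: HAVING filters groups after aggregation, WHERE filters rows before.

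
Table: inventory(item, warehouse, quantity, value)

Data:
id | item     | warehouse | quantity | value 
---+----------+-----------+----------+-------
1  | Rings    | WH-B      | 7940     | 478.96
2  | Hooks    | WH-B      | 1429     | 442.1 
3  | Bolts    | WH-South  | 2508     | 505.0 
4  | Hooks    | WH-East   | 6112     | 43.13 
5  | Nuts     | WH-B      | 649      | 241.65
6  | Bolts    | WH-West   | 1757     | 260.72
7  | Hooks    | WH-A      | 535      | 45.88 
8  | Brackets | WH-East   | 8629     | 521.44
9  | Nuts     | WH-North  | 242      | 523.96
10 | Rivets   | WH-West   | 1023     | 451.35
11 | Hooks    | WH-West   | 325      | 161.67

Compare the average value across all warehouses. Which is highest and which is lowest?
SELECT warehouse, AVG(value)
FROM inventory
GROUP BY warehouse
ORDER BY AVG(value)

All groups:
  WH-A: 45.88
  WH-East: 282.29
  WH-West: 291.25
  WH-B: 387.57
  WH-South: 505.00
  WH-North: 523.96

Highest: WH-North (523.96)
Lowest: WH-A (45.88)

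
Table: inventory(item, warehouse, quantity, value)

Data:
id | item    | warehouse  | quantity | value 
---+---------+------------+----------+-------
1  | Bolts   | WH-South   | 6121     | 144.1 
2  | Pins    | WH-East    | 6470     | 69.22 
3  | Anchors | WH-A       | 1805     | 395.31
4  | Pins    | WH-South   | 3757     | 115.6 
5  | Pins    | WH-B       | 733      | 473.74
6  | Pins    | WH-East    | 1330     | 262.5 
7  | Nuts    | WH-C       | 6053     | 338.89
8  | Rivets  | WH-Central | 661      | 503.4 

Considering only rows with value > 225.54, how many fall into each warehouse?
SELECT warehouse, COUNT(*)
FROM inventory
WHERE value > 225.54
GROUP BY warehouse

Note: WHERE filters rows before grouping.

Result:
  WH-A: 1
  WH-B: 1
  WH-C: 1
  WH-Central: 1
  WH-East: 1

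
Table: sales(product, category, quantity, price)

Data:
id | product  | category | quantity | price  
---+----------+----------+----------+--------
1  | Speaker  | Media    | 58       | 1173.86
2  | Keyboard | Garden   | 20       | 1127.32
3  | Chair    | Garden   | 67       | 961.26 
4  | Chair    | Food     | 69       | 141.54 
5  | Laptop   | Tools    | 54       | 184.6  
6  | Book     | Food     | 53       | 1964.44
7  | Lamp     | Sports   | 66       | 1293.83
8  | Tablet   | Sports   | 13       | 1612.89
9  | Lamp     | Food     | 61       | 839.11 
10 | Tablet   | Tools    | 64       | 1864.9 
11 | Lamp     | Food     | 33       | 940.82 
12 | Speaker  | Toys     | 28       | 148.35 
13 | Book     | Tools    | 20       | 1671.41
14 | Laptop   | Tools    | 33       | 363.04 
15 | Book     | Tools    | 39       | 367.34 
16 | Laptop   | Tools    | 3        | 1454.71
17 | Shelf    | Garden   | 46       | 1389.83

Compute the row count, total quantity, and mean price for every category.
SELECT category,
       COUNT(*) as cnt,
       SUM(quantity) as total_quantity,
       AVG(price) as avg_price
FROM sales
GROUP BY category

Result:
  Food: 4 records, 216 total quantity, 971.48 avg price
  Garden: 3 records, 133 total quantity, 1159.47 avg price
  Media: 1 records, 58 total quantity, 1173.86 avg price
  Sports: 2 records, 79 total quantity, 1453.36 avg price
  Tools: 6 records, 213 total quantity, 984.33 avg price
  Toys: 1 records, 28 total quantity, 148.35 avg price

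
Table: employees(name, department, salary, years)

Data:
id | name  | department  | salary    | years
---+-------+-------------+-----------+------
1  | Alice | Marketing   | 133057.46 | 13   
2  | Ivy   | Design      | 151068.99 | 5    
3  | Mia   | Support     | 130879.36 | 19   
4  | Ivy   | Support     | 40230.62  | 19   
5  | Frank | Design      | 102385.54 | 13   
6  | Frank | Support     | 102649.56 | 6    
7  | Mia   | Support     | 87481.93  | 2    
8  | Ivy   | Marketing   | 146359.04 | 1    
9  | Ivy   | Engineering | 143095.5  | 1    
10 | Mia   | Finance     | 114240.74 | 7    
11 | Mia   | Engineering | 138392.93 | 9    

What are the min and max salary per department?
SELECT department, MIN(salary), MAX(salary)
FROM employees
GROUP BY department

Result:
  Design: min=102385.54, max=151068.99
  Engineering: min=138392.93, max=143095.50
  Finance: min=114240.74, max=114240.74
  Marketing: min=133057.46, max=146359.04
  Support: min=40230.62, max=130879.36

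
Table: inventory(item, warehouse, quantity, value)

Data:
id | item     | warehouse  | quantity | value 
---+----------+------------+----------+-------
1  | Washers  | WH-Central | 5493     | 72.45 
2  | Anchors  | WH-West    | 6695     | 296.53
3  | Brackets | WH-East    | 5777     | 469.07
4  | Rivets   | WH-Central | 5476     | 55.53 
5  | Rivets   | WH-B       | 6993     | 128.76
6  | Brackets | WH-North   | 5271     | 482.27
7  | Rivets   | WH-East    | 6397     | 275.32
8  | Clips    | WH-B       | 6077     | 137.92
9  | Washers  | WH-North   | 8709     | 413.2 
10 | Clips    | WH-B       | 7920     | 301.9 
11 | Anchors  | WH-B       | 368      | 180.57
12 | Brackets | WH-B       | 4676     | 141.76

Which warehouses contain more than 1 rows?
SELECT warehouse, COUNT(*) as cnt
FROM inventory
GROUP BY warehouse
HAVING COUNT(*) > 1

Result:
  WH-B: 5
  WH-Central: 2
  WH-East: 2
  WH-North: 2

Note: HAVING filters groups after aggregation, WHERE filters rows before.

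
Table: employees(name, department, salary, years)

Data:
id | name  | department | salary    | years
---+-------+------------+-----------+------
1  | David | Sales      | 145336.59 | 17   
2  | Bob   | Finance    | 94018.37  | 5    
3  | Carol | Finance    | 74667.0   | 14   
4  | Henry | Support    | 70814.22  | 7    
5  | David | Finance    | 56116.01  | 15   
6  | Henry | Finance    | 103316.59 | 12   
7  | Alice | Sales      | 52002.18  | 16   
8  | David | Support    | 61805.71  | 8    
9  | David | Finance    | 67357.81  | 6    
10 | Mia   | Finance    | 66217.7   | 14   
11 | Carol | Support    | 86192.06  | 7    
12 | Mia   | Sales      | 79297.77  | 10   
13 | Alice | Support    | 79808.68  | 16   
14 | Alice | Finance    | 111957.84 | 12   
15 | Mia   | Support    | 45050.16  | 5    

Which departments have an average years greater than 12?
SELECT department, AVG(years)
FROM employees
GROUP BY department
HAVING AVG(years) > 12

Result:
  Sales: avg=14.33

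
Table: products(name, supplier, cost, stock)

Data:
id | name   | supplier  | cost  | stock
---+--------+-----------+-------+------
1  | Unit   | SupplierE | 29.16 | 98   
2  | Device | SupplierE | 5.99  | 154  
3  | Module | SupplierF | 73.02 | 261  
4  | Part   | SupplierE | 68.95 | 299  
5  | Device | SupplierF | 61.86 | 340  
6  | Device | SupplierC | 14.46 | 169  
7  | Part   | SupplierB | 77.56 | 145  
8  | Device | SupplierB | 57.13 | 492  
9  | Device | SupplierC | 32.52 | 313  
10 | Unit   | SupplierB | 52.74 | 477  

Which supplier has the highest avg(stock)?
SELECT supplier, AVG(stock) as val
FROM products
GROUP BY supplier
ORDER BY val DESC
LIMIT 1

Result: SupplierB with avg(stock) = 371.33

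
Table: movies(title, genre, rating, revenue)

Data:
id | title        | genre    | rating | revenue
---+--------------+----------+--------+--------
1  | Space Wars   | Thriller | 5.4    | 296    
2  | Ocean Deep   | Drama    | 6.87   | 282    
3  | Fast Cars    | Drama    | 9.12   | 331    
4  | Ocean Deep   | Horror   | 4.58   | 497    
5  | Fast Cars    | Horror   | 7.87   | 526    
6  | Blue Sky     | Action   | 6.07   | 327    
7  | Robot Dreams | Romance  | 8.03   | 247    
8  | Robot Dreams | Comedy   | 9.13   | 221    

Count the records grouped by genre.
SELECT genre, COUNT(*) as count
FROM movies
GROUP BY genre

Result:
  Action: 1
  Comedy: 1
  Drama: 2
  Horror: 2
  Romance: 1
  Thriller: 1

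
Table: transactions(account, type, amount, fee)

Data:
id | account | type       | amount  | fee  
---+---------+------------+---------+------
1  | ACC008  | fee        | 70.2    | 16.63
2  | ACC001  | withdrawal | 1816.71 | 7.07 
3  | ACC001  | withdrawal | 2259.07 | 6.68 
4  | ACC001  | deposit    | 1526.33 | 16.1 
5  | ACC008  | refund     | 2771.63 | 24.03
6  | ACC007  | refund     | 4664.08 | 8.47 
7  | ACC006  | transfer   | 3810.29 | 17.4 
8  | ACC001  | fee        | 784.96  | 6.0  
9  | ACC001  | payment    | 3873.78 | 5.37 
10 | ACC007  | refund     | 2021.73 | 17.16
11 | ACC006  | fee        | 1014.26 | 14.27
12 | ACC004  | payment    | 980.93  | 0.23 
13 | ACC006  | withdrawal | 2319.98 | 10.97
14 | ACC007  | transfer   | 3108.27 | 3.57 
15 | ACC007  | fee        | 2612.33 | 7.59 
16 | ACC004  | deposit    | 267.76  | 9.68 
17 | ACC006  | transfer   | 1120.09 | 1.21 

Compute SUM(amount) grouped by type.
SELECT type, SUM(amount) as result
FROM transactions
GROUP BY type

Result:
  deposit: 1794.09
  fee: 4481.75
  payment: 4854.71
  refund: 9457.44
  transfer: 8038.65
  withdrawal: 6395.76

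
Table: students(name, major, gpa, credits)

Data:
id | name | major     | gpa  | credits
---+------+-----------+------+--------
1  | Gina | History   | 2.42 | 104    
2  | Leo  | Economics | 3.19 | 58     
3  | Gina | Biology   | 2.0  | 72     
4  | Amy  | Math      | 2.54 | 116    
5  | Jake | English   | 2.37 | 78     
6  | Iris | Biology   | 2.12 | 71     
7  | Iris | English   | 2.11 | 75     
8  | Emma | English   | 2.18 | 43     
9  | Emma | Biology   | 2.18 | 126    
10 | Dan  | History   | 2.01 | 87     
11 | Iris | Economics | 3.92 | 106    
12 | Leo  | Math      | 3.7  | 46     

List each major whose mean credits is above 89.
SELECT major, AVG(credits)
FROM students
GROUP BY major
HAVING AVG(credits) > 89

Result:
  Biology: avg=89.67
  History: avg=95.50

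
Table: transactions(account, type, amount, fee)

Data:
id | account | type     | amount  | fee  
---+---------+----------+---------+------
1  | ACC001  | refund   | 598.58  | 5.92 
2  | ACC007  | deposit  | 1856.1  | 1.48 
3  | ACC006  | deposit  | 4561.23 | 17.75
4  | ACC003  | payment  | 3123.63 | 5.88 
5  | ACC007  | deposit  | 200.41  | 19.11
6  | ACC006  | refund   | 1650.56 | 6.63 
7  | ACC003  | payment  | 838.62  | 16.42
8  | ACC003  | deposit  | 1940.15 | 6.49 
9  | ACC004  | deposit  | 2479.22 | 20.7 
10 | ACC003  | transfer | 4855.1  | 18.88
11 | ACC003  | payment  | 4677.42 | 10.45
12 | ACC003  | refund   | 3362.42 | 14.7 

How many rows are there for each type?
SELECT type, COUNT(*) as count
FROM transactions
GROUP BY type

Result:
  deposit: 5
  payment: 3
  refund: 3
  transfer: 1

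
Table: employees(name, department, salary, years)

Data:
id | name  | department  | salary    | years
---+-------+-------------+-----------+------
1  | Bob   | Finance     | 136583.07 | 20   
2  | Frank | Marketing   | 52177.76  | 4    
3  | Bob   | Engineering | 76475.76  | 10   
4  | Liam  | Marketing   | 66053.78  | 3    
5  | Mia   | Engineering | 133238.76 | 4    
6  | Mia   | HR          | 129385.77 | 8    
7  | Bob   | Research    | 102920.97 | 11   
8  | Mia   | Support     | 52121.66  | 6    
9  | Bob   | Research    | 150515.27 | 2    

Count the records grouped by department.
SELECT department, COUNT(*) as count
FROM employees
GROUP BY department

Result:
  Engineering: 2
  Finance: 1
  HR: 1
  Marketing: 2
  Research: 2
  Support: 1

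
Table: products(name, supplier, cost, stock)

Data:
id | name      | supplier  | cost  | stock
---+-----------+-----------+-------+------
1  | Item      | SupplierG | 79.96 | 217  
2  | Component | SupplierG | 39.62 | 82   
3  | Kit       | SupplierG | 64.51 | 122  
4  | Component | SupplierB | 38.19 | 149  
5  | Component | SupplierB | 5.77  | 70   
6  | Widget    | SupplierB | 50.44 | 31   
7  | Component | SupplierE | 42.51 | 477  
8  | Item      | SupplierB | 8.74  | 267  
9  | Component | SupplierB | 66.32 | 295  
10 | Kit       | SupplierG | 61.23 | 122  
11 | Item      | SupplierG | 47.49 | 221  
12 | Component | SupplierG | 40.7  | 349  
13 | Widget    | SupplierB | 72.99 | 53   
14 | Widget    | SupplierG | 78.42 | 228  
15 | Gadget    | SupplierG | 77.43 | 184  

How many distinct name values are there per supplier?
SELECT supplier, COUNT(DISTINCT name)
FROM products
GROUP BY supplier

Result:
  SupplierB: 3 distinct
  SupplierE: 1 distinct
  SupplierG: 5 distinct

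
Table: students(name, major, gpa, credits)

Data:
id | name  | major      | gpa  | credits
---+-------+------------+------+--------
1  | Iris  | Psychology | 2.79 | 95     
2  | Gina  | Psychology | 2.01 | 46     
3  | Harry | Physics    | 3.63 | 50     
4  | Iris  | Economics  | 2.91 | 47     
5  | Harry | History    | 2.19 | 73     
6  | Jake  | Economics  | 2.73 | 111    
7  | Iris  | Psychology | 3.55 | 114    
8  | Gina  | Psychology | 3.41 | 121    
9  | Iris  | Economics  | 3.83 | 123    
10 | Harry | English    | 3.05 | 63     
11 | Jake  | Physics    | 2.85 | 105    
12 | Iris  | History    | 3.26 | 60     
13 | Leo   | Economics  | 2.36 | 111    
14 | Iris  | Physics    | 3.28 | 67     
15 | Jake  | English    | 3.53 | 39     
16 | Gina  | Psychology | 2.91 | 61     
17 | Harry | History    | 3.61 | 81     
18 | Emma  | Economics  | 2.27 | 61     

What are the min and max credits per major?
SELECT major, MIN(credits), MAX(credits)
FROM students
GROUP BY major

Result:
  Economics: min=47, max=123
  English: min=39, max=63
  History: min=60, max=81
  Physics: min=50, max=105
  Psychology: min=46, max=121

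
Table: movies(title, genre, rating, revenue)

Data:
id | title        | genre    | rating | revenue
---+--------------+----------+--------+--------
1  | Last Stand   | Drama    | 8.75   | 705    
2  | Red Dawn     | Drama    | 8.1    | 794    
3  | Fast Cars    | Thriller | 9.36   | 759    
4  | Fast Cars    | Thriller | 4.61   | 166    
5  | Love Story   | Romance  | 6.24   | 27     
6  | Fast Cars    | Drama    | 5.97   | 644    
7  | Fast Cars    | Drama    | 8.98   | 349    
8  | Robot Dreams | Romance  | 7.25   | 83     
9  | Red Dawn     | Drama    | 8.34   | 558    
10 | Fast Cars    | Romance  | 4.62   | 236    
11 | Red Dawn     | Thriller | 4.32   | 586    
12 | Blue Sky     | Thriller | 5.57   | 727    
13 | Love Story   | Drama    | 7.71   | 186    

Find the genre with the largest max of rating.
SELECT genre, MAX(rating) as val
FROM movies
GROUP BY genre
ORDER BY val DESC
LIMIT 1

Result: Thriller with max(rating) = 9.36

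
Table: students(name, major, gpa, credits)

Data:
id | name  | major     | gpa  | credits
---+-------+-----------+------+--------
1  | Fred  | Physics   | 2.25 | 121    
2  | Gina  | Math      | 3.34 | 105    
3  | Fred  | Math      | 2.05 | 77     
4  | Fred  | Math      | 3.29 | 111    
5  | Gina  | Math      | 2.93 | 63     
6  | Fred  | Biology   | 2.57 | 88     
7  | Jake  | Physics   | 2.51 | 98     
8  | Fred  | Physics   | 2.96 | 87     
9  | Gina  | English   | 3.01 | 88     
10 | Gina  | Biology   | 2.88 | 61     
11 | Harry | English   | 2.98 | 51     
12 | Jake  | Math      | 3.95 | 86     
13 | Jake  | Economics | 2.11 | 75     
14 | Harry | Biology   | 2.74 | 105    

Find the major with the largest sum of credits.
SELECT major, SUM(credits) as val
FROM students
GROUP BY major
ORDER BY val DESC
LIMIT 1

Result: Math with sum(credits) = 442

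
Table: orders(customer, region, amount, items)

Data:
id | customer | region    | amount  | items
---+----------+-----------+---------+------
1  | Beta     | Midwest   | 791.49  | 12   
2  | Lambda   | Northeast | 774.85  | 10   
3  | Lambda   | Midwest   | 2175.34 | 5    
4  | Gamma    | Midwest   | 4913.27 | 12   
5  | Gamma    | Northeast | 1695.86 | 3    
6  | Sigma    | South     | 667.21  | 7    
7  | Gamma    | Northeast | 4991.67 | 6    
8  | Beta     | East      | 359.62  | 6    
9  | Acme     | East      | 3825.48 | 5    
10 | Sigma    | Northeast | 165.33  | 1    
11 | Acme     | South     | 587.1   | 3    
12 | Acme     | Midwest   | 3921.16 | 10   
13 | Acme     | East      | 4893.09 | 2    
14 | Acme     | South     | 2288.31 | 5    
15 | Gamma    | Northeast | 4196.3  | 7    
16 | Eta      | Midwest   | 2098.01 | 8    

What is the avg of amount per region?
SELECT region, AVG(amount) as result
FROM orders
GROUP BY region

Result:
  East: 3026.06
  Midwest: 2779.85
  Northeast: 2364.80
  South: 1180.87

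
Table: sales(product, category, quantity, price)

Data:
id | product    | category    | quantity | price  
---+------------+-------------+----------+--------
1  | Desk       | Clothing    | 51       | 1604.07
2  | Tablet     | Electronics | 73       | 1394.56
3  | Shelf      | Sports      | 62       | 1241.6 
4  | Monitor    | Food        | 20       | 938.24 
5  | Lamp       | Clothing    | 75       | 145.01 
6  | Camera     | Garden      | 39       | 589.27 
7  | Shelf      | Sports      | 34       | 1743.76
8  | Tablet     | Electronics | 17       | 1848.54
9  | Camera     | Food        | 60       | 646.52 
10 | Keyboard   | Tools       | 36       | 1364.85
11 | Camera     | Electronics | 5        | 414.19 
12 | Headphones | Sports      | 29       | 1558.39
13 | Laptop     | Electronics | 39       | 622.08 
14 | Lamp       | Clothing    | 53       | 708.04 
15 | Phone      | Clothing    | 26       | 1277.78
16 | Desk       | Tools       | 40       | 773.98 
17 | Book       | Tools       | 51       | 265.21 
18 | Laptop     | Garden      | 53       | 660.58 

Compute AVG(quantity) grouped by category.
SELECT category, AVG(quantity) as result
FROM sales
GROUP BY category

Result:
  Clothing: 51.25
  Electronics: 33.50
  Food: 40.00
  Garden: 46.00
  Sports: 41.67
  Tools: 42.33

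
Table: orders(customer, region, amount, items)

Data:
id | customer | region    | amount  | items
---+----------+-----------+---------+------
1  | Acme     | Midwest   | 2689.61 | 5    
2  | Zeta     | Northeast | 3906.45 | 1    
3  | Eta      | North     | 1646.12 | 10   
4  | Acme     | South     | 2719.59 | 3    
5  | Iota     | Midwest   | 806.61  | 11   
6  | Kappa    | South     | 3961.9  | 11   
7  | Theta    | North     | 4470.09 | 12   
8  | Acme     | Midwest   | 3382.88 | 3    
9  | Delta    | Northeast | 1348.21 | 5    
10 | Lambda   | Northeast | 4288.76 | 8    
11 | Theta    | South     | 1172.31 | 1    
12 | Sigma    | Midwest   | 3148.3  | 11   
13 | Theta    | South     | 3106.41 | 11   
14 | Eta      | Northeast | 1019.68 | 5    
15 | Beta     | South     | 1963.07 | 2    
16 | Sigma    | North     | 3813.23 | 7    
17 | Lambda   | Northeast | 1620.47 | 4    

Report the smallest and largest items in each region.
SELECT region, MIN(items), MAX(items)
FROM orders
GROUP BY region

Result:
  Midwest: min=3, max=11
  North: min=7, max=12
  Northeast: min=1, max=8
  South: min=1, max=11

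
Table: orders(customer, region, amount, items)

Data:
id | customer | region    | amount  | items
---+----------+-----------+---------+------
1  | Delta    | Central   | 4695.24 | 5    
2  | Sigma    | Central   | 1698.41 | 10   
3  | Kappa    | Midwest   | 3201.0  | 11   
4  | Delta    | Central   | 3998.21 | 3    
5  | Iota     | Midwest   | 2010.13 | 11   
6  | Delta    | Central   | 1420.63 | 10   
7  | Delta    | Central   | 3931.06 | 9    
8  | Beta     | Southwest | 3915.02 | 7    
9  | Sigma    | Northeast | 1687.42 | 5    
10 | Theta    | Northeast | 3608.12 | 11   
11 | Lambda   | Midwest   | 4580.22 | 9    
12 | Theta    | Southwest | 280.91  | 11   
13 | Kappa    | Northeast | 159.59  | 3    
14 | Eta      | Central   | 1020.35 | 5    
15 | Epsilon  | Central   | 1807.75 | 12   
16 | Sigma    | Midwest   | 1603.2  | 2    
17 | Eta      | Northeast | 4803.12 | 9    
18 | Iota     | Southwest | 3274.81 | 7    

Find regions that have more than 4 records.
SELECT region, COUNT(*) as cnt
FROM orders
GROUP BY region
HAVING COUNT(*) > 4

Result:
  Central: 7

Note: HAVING filters groups after aggregation, WHERE filters rows before.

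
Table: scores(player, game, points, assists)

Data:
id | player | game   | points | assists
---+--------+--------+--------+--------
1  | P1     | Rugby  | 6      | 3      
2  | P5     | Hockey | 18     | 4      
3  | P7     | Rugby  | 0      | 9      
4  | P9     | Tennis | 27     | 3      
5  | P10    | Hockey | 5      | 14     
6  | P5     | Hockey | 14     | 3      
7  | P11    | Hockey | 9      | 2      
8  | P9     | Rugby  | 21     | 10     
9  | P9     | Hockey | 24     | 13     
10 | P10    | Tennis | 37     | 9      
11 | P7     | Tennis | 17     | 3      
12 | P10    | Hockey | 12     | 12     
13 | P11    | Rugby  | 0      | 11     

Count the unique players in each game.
SELECT game, COUNT(DISTINCT player)
FROM scores
GROUP BY game

Result:
  Hockey: 4 distinct
  Rugby: 4 distinct
  Tennis: 3 distinct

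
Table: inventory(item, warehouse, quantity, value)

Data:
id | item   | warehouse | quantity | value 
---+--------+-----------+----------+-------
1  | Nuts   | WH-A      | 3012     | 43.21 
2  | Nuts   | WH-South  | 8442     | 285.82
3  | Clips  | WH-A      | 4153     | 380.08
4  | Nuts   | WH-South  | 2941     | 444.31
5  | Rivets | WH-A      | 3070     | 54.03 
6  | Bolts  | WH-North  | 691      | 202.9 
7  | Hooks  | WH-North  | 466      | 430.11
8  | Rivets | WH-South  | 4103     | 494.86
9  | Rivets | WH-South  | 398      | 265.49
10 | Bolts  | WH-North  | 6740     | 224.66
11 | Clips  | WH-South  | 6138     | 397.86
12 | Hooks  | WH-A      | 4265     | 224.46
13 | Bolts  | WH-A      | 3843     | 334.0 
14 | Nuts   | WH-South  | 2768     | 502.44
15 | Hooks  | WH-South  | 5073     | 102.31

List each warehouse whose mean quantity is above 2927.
SELECT warehouse, AVG(quantity)
FROM inventory
GROUP BY warehouse
HAVING AVG(quantity) > 2927

Result:
  WH-A: avg=3668.60
  WH-South: avg=4266.14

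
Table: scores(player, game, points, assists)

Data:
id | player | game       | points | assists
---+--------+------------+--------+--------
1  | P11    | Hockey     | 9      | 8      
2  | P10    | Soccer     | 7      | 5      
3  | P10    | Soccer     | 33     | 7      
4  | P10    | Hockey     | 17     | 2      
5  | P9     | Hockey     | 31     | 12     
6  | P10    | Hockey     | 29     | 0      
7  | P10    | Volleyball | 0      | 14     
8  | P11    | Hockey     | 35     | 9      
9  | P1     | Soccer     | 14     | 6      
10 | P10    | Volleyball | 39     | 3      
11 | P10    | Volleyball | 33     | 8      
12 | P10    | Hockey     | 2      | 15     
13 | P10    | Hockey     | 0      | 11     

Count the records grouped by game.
SELECT game, COUNT(*) as count
FROM scores
GROUP BY game

Result:
  Hockey: 7
  Soccer: 3
  Volleyball: 3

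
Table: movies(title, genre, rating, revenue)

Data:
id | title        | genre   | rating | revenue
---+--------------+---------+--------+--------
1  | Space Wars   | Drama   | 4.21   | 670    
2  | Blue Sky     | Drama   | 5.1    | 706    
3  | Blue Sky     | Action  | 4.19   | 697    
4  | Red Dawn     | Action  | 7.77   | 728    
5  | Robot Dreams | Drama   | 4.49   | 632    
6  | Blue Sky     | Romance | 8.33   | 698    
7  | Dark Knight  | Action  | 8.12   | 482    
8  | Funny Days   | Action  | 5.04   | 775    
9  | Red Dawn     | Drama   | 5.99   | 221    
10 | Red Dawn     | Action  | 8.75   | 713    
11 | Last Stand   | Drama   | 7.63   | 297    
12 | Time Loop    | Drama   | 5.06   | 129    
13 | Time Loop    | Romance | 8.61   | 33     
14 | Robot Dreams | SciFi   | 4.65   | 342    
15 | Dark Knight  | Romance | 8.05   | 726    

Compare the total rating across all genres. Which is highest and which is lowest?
SELECT genre, SUM(rating)
FROM movies
GROUP BY genre
ORDER BY SUM(rating)

All groups:
  SciFi: 4.65
  Romance: 24.99
  Drama: 32.48
  Action: 33.87

Highest: Action (33.87)
Lowest: SciFi (4.65)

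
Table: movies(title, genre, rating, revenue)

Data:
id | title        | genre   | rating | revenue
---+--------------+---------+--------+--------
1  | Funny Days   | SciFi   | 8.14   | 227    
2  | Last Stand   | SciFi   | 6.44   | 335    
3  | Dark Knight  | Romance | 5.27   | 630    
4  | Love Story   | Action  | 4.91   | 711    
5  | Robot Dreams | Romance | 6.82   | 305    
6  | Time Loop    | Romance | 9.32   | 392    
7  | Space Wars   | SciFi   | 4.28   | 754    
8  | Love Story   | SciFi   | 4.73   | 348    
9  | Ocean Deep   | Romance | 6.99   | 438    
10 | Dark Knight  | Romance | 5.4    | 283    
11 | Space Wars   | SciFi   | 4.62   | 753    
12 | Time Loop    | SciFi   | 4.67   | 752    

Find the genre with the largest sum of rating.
SELECT genre, SUM(rating) as val
FROM movies
GROUP BY genre
ORDER BY val DESC
LIMIT 1

Result: Romance with sum(rating) = 33.80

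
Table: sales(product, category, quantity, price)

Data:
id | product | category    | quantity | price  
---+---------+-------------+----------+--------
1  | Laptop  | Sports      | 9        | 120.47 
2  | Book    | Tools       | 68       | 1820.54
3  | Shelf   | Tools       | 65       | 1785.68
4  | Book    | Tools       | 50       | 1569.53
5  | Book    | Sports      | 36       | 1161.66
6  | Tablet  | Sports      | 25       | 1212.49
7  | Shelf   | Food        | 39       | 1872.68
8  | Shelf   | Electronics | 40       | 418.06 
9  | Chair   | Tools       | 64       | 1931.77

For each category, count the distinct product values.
SELECT category, COUNT(DISTINCT product)
FROM sales
GROUP BY category

Result:
  Electronics: 1 distinct
  Food: 1 distinct
  Sports: 3 distinct
  Tools: 3 distinct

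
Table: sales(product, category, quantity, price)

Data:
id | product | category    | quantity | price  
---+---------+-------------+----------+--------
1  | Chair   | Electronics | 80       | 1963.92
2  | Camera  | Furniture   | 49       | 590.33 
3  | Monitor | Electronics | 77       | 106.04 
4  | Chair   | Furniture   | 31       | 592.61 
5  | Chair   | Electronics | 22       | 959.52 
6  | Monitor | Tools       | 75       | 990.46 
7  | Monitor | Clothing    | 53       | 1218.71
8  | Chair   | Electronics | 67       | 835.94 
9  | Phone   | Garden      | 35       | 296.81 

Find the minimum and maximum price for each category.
SELECT category, MIN(price), MAX(price)
FROM sales
GROUP BY category

Result:
  Clothing: min=1218.71, max=1218.71
  Electronics: min=106.04, max=1963.92
  Furniture: min=590.33, max=592.61
  Garden: min=296.81, max=296.81
  Tools: min=990.46, max=990.46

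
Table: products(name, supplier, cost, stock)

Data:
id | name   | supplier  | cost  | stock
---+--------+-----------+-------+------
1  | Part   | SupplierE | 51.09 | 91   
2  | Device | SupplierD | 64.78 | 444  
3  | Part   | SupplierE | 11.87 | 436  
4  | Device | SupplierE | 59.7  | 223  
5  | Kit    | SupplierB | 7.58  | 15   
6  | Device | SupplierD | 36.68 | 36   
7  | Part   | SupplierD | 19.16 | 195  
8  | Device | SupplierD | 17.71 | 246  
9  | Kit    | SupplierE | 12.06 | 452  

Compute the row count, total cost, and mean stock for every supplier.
SELECT supplier,
       COUNT(*) as cnt,
       SUM(cost) as total_cost,
       AVG(stock) as avg_stock
FROM products
GROUP BY supplier

Result:
  SupplierB: 1 records, 7.58 total cost, 15.00 avg stock
  SupplierD: 4 records, 138.33 total cost, 230.25 avg stock
  SupplierE: 4 records, 134.72 total cost, 300.50 avg stock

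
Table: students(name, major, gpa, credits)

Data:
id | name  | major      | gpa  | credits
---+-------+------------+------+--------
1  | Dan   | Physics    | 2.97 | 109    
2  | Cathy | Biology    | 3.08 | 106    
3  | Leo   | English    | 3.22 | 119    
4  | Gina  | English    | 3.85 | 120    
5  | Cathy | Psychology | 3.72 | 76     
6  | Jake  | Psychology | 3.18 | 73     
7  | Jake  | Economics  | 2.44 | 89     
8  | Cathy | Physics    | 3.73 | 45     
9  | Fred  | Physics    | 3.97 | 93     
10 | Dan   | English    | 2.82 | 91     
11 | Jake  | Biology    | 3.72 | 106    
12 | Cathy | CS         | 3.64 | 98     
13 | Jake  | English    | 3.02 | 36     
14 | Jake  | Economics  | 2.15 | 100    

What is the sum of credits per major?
SELECT major, SUM(credits) as result
FROM students
GROUP BY major

Result:
  Biology: 212
  CS: 98
  Economics: 189
  English: 366
  Physics: 247
  Psychology: 149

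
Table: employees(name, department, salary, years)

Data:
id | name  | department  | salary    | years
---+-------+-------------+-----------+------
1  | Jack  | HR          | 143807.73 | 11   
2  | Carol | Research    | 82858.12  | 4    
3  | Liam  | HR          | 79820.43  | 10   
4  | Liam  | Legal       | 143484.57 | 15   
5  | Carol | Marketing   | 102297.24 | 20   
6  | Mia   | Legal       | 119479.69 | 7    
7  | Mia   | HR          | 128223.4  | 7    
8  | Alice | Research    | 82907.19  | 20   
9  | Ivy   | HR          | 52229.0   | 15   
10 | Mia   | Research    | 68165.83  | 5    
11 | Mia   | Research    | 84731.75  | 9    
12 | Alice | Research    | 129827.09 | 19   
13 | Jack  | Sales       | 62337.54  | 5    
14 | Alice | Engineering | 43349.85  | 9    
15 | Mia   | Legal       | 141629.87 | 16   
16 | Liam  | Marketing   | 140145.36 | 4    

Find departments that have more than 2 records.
SELECT department, COUNT(*) as cnt
FROM employees
GROUP BY department
HAVING COUNT(*) > 2

Result:
  HR: 4
  Legal: 3
  Research: 5

Note: HAVING filters groups after aggregation, WHERE filters rows before.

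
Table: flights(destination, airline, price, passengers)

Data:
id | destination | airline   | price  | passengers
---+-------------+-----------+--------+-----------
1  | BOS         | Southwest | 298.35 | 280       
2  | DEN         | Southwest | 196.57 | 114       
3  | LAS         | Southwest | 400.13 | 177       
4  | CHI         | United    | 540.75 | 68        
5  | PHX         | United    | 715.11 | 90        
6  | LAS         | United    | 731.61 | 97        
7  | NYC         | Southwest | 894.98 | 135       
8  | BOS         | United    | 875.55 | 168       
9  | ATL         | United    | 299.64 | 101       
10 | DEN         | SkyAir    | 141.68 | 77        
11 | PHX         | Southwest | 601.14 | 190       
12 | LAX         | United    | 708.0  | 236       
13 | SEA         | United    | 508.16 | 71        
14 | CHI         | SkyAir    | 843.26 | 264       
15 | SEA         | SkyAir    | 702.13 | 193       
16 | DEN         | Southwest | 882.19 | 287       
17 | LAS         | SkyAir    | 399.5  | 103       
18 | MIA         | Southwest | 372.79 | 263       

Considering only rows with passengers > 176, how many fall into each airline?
SELECT airline, COUNT(*)
FROM flights
WHERE passengers > 176
GROUP BY airline

Note: WHERE filters rows before grouping.

Result:
  SkyAir: 2
  Southwest: 5
  United: 1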